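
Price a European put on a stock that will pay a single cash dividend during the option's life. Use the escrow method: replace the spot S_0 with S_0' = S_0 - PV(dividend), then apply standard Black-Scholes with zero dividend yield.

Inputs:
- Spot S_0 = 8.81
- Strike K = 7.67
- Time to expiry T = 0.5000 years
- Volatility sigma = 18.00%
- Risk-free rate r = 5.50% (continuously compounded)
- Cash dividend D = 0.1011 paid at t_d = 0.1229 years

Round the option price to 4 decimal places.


Answer: Price = 0.0558

Derivation:
PV(D) = D * exp(-r * t_d) = 0.1011 * 0.99326329 = 0.10041892
S_0' = S_0 - PV(D) = 8.8100 - 0.10041892 = 8.70958108
d1 = (ln(S_0'/K) + (r + sigma^2/2)*T) / (sigma*sqrt(T)) = 1.27834754
d2 = d1 - sigma*sqrt(T) = 1.15106831
exp(-rT) = 0.97287468
N(-d1) = 0.10056346; N(-d2) = 0.12485207
P = K * exp(-rT) * N(-d2) - S_0' * N(-d1) = 7.6700 * 0.97287468 * 0.12485207 - 8.70958108 * 0.10056346 = 0.0558


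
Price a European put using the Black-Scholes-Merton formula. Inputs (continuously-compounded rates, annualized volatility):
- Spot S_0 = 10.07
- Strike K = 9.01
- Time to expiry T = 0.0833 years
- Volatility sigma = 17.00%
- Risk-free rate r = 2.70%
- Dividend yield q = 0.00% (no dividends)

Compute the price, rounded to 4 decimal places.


d1 = (ln(S/K) + (r - q + 0.5*sigma^2) * T) / (sigma * sqrt(T)) = 2.33727750
d2 = d1 - sigma * sqrt(T) = 2.28821255
exp(-rT) = 0.99775343; exp(-qT) = 1.00000000
P = K * exp(-rT) * N(-d2) - S_0 * exp(-qT) * N(-d1)
N(-d1) = 0.00971238; N(-d2) = 0.01106257
P = 9.0100 * 0.99775343 * 0.01106257 - 10.0700 * 1.00000000 * 0.00971238 = 0.0016

Answer: Price = 0.0016


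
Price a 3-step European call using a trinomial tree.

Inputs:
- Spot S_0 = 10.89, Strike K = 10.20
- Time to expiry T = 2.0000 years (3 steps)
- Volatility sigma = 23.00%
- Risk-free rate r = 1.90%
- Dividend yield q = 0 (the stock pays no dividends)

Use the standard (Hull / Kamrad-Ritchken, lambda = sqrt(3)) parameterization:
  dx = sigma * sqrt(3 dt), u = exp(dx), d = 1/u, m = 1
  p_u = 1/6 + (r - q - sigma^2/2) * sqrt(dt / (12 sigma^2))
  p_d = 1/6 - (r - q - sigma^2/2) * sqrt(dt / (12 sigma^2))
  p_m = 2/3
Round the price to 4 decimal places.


dt = T/N = 0.666667; dx = sigma*sqrt(3*dt) = 0.325269
u = exp(dx) = 1.384403; d = 1/u = 0.722333
p_u = 0.159032, p_m = 0.666667, p_d = 0.174301
Discount per step: exp(-r*dt) = 0.987413
Stock lattice S(k, j) with j the centered position index:
  k=0: S(0,+0) = 10.8900
  k=1: S(1,-1) = 7.8662; S(1,+0) = 10.8900; S(1,+1) = 15.0762
  k=2: S(2,-2) = 5.6820; S(2,-1) = 7.8662; S(2,+0) = 10.8900; S(2,+1) = 15.0762; S(2,+2) = 20.8715
  k=3: S(3,-3) = 4.1043; S(3,-2) = 5.6820; S(3,-1) = 7.8662; S(3,+0) = 10.8900; S(3,+1) = 15.0762; S(3,+2) = 20.8715; S(3,+3) = 28.8945
Terminal payoffs V(N, j) = max(S_T - K, 0):
  V(3,-3) = 0.000000; V(3,-2) = 0.000000; V(3,-1) = 0.000000; V(3,+0) = 0.690000; V(3,+1) = 4.876150; V(3,+2) = 10.671470; V(3,+3) = 18.694530
Backward induction: V(k, j) = exp(-r*dt) * [p_u * V(k+1, j+1) + p_m * V(k+1, j) + p_d * V(k+1, j-1)]
  V(2,-2) = exp(-r*dt) * [p_u*0.000000 + p_m*0.000000 + p_d*0.000000] = 0.000000
  V(2,-1) = exp(-r*dt) * [p_u*0.690000 + p_m*0.000000 + p_d*0.000000] = 0.108351
  V(2,+0) = exp(-r*dt) * [p_u*4.876150 + p_m*0.690000 + p_d*0.000000] = 1.219913
  V(2,+1) = exp(-r*dt) * [p_u*10.671470 + p_m*4.876150 + p_d*0.690000] = 5.004348
  V(2,+2) = exp(-r*dt) * [p_u*18.694530 + p_m*10.671470 + p_d*4.876150] = 10.799596
  V(1,-1) = exp(-r*dt) * [p_u*1.219913 + p_m*0.108351 + p_d*0.000000] = 0.262888
  V(1,+0) = exp(-r*dt) * [p_u*5.004348 + p_m*1.219913 + p_d*0.108351] = 1.607521
  V(1,+1) = exp(-r*dt) * [p_u*10.799596 + p_m*5.004348 + p_d*1.219913] = 5.200059
  V(0,+0) = exp(-r*dt) * [p_u*5.200059 + p_m*1.607521 + p_d*0.262888] = 1.920003

Answer: Price = V(0,0) = 1.9200


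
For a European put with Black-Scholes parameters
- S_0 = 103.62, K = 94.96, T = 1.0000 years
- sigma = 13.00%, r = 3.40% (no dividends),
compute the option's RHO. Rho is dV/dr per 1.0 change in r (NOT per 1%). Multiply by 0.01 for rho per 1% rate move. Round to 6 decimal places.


d1 = 0.9978816237; d2 = 0.8678816237
phi(d1) = 0.2424833088; exp(-qT) = 1.0000000000; exp(-rT) = 0.9665715046
N(-d2) = 0.1927295699
Rho = -K*T*exp(-rT)*N(-d2) = -94.9600 * 1.0000 * 0.9665715046 * 0.1927295699 = -17.689805

Answer: Rho = -17.689805


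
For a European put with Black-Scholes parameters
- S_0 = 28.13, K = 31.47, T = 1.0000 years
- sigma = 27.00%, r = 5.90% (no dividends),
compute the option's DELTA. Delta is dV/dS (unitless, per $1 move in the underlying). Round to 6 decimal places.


Answer: Delta = -0.524731

Derivation:
d1 = -0.0620299577; d2 = -0.3320299577
phi(d1) = 0.3981755100; exp(-qT) = 1.0000000000; exp(-rT) = 0.9427067692
N(-d1) = 0.5247305124
Delta = -exp(-qT) * N(-d1) = -1.0000000000 * 0.5247305124 = -0.524731


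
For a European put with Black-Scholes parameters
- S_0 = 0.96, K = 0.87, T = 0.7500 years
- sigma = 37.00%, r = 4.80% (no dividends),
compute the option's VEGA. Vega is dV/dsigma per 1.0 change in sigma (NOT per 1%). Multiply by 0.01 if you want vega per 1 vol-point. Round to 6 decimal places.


Answer: Vega = 0.280362

Derivation:
d1 = 0.5797769280; d2 = 0.2593475286
phi(d1) = 0.3372235632; exp(-qT) = 1.0000000000; exp(-rT) = 0.9646402935
Vega = S * exp(-qT) * phi(d1) * sqrt(T) = 0.9600 * 1.0000000000 * 0.3372235632 * 0.8660254038 = 0.280362


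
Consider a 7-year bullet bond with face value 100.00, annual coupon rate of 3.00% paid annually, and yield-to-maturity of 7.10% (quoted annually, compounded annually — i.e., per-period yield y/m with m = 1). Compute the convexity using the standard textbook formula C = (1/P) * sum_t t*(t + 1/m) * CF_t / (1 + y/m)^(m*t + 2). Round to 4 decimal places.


Answer: Convexity = 42.6193

Derivation:
Coupon per period c = face * coupon_rate / m = 3.000000
Periods per year m = 1; per-period yield y/m = 0.071000
Number of cashflows N = 7
Cashflows (t years, CF_t, discount factor 1/(1+y/m)^(m*t), PV):
  t = 1.0000: CF_t = 3.000000, DF = 0.933707, PV = 2.801120
  t = 2.0000: CF_t = 3.000000, DF = 0.871808, PV = 2.615425
  t = 3.0000: CF_t = 3.000000, DF = 0.814013, PV = 2.442040
  t = 4.0000: CF_t = 3.000000, DF = 0.760050, PV = 2.280150
  t = 5.0000: CF_t = 3.000000, DF = 0.709664, PV = 2.128991
  t = 6.0000: CF_t = 3.000000, DF = 0.662618, PV = 1.987854
  t = 7.0000: CF_t = 103.000000, DF = 0.618691, PV = 63.725159
Price P = sum_t PV_t = 77.980740
Convexity numerator sum_t t*(t + 1/m) * CF_t / (1+y/m)^(m*t + 2):
  t = 1.0000: term = 4.884081
  t = 2.0000: term = 13.680899
  t = 3.0000: term = 25.547896
  t = 4.0000: term = 39.757075
  t = 5.0000: term = 55.682178
  t = 6.0000: term = 72.787161
  t = 7.0000: term = 3111.143292
Convexity = (1/P) * sum = 3323.482582 / 77.980740 = 42.619275


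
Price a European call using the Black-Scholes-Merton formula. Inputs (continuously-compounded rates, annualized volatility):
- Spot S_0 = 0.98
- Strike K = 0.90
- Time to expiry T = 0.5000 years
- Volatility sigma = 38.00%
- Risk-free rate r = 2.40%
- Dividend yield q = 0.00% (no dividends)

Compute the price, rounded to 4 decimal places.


d1 = (ln(S/K) + (r - q + 0.5*sigma^2) * T) / (sigma * sqrt(T)) = 0.49593421
d2 = d1 - sigma * sqrt(T) = 0.22723363
exp(-rT) = 0.98807171; exp(-qT) = 1.00000000
C = S_0 * exp(-qT) * N(d1) - K * exp(-rT) * N(d2)
N(d1) = 0.69002959; N(d2) = 0.58987896
C = 0.9800 * 1.00000000 * 0.69002959 - 0.9000 * 0.98807171 * 0.58987896 = 0.1517

Answer: Price = 0.1517


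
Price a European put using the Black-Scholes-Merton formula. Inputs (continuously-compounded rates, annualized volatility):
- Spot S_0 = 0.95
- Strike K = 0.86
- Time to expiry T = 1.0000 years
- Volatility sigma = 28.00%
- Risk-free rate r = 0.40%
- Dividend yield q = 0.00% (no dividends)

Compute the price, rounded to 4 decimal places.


Answer: Price = 0.0606

Derivation:
d1 = (ln(S/K) + (r - q + 0.5*sigma^2) * T) / (sigma * sqrt(T)) = 0.50974855
d2 = d1 - sigma * sqrt(T) = 0.22974855
exp(-rT) = 0.99600799; exp(-qT) = 1.00000000
P = K * exp(-rT) * N(-d2) - S_0 * exp(-qT) * N(-d1)
N(-d1) = 0.30511382; N(-d2) = 0.40914358
P = 0.8600 * 0.99600799 * 0.40914358 - 0.9500 * 1.00000000 * 0.30511382 = 0.0606


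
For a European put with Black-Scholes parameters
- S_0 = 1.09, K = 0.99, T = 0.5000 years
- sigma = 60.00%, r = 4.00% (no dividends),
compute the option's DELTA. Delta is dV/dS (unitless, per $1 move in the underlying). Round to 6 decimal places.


d1 = 0.4860841332; d2 = 0.0618200645
phi(d1) = 0.3544891906; exp(-qT) = 1.0000000000; exp(-rT) = 0.9801986733
N(-d1) = 0.3134537580
Delta = -exp(-qT) * N(-d1) = -1.0000000000 * 0.3134537580 = -0.313454

Answer: Delta = -0.313454


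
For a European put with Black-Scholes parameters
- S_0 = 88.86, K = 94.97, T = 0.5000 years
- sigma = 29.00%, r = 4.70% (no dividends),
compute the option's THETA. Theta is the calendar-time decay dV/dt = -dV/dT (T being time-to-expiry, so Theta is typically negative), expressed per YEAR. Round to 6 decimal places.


Answer: Theta = -4.513472

Derivation:
d1 = -0.1071581546; d2 = -0.3122191211
phi(d1) = 0.3966583420; exp(-qT) = 1.0000000000; exp(-rT) = 0.9767739747
Theta = -S*exp(-qT)*phi(d1)*sigma/(2*sqrt(T)) + r*K*exp(-rT)*N(-d2) - q*S*exp(-qT)*N(-d1)
N(-d1) = 0.5426682440; N(-d2) = 0.6225629993; sqrt(T) = 0.7071067812
Term 1 = -88.8600 * 1.0000000000 * 0.3966583420 * 0.2900 / (2 * 0.7071067812) = -7.2277962467
Term 2 = 0.0470 * 94.9700 * 0.9767739747 * 0.6225629993 = 2.7143239665
Term 3 = 0 (no dividend yield, q = 0)
Theta = -7.2277962467 + (2.7143239665) + (0.0000000000) = -4.513472


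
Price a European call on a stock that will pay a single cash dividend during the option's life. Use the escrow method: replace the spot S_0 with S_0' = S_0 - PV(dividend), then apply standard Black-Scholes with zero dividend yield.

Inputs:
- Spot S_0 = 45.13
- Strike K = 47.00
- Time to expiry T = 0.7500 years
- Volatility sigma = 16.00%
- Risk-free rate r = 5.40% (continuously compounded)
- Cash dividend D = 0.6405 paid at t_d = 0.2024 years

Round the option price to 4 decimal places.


Answer: Price = 2.1694

Derivation:
PV(D) = D * exp(-r * t_d) = 0.6405 * 0.98912991 = 0.63353771
S_0' = S_0 - PV(D) = 45.1300 - 0.63353771 = 44.49646229
d1 = (ln(S_0'/K) + (r + sigma^2/2)*T) / (sigma*sqrt(T)) = -0.03347127
d2 = d1 - sigma*sqrt(T) = -0.17203533
exp(-rT) = 0.96030916
N(d1) = 0.48664939; N(d2) = 0.43170488
C = S_0' * N(d1) - K * exp(-rT) * N(d2) = 44.49646229 * 0.48664939 - 47.0000 * 0.96030916 * 0.43170488 = 2.1694


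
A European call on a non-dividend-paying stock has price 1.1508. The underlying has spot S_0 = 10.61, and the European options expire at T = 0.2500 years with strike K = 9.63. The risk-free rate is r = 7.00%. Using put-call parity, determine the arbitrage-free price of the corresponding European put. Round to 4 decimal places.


Put-call parity: C - P = S_0 * exp(-qT) - K * exp(-rT).
S_0 * exp(-qT) = 10.6100 * 1.00000000 = 10.61000000
K * exp(-rT) = 9.6300 * 0.98265224 = 9.46294103
P = C - S*exp(-qT) + K*exp(-rT)
P = 1.1508 - 10.61000000 + 9.46294103 = 0.0037

Answer: Put price = 0.0037


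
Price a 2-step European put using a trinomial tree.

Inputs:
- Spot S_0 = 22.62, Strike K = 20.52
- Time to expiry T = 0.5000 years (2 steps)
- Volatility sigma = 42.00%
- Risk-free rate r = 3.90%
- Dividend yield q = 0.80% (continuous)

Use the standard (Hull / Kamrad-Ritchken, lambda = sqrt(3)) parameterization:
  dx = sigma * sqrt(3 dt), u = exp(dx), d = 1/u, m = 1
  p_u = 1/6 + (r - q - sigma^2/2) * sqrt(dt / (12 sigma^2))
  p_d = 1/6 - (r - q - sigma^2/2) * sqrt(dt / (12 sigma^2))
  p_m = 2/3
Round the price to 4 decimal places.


Answer: Price = V(0,0) = 1.4953

Derivation:
dt = T/N = 0.250000; dx = sigma*sqrt(3*dt) = 0.363731
u = exp(dx) = 1.438687; d = 1/u = 0.695078
p_u = 0.147009, p_m = 0.666667, p_d = 0.186324
Discount per step: exp(-r*dt) = 0.990297
Stock lattice S(k, j) with j the centered position index:
  k=0: S(0,+0) = 22.6200
  k=1: S(1,-1) = 15.7227; S(1,+0) = 22.6200; S(1,+1) = 32.5431
  k=2: S(2,-2) = 10.9285; S(2,-1) = 15.7227; S(2,+0) = 22.6200; S(2,+1) = 32.5431; S(2,+2) = 46.8193
Terminal payoffs V(N, j) = max(K - S_T, 0):
  V(2,-2) = 9.591510; V(2,-1) = 4.797327; V(2,+0) = 0.000000; V(2,+1) = 0.000000; V(2,+2) = 0.000000
Backward induction: V(k, j) = exp(-r*dt) * [p_u * V(k+1, j+1) + p_m * V(k+1, j) + p_d * V(k+1, j-1)]
  V(1,-1) = exp(-r*dt) * [p_u*0.000000 + p_m*4.797327 + p_d*9.591510] = 4.936976
  V(1,+0) = exp(-r*dt) * [p_u*0.000000 + p_m*0.000000 + p_d*4.797327] = 0.885185
  V(1,+1) = exp(-r*dt) * [p_u*0.000000 + p_m*0.000000 + p_d*0.000000] = 0.000000
  V(0,+0) = exp(-r*dt) * [p_u*0.000000 + p_m*0.885185 + p_d*4.936976] = 1.495350


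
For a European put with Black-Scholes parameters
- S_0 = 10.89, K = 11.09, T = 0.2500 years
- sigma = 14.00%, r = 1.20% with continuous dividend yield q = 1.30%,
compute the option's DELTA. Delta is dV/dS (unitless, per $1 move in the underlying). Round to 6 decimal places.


Answer: Delta = -0.588477

Derivation:
d1 = -0.2285552060; d2 = -0.2985552060
phi(d1) = 0.3886573102; exp(-qT) = 0.9967552755; exp(-rT) = 0.9970044955
N(-d1) = 0.5903926783
Delta = -exp(-qT) * N(-d1) = -0.9967552755 * 0.5903926783 = -0.588477


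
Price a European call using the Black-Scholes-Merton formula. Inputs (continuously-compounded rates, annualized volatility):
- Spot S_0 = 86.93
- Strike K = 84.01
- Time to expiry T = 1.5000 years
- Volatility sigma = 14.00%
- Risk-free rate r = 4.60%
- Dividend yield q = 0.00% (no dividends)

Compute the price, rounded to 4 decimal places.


Answer: Price = 10.8977

Derivation:
d1 = (ln(S/K) + (r - q + 0.5*sigma^2) * T) / (sigma * sqrt(T)) = 0.68741639
d2 = d1 - sigma * sqrt(T) = 0.51595211
exp(-rT) = 0.93332668; exp(-qT) = 1.00000000
C = S_0 * exp(-qT) * N(d1) - K * exp(-rT) * N(d2)
N(d1) = 0.75408981; N(d2) = 0.69705607
C = 86.9300 * 1.00000000 * 0.75408981 - 84.0100 * 0.93332668 * 0.69705607 = 10.8977


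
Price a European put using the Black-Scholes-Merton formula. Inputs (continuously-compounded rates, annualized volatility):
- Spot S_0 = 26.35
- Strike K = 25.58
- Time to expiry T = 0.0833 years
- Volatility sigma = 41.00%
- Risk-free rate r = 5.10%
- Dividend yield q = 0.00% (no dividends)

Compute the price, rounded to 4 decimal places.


Answer: Price = 0.8330

Derivation:
d1 = (ln(S/K) + (r - q + 0.5*sigma^2) * T) / (sigma * sqrt(T)) = 0.34569476
d2 = d1 - sigma * sqrt(T) = 0.22736163
exp(-rT) = 0.99576071; exp(-qT) = 1.00000000
P = K * exp(-rT) * N(-d2) - S_0 * exp(-qT) * N(-d1)
N(-d1) = 0.36478606; N(-d2) = 0.41007128
P = 25.5800 * 0.99576071 * 0.41007128 - 26.3500 * 1.00000000 * 0.36478606 = 0.8330


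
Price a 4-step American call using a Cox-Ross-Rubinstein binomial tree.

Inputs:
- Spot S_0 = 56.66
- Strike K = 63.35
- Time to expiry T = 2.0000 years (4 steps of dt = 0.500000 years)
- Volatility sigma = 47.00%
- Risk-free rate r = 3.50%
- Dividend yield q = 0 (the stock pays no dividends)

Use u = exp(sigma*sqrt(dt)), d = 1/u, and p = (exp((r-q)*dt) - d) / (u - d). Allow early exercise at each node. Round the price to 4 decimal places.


dt = T/N = 0.500000
u = exp(sigma*sqrt(dt)) = 1.394227; d = 1/u = 0.717243
p = (exp((r-q)*dt) - d) / (u - d) = 0.443749
Discount per step: exp(-r*dt) = 0.982652
Stock lattice S(k, i) with i counting down-moves:
  k=0: S(0,0) = 56.6600
  k=1: S(1,0) = 78.9969; S(1,1) = 40.6390
  k=2: S(2,0) = 110.1396; S(2,1) = 56.6600; S(2,2) = 29.1481
  k=3: S(3,0) = 153.5596; S(3,1) = 78.9969; S(3,2) = 40.6390; S(3,3) = 20.9062
  k=4: S(4,0) = 214.0970; S(4,1) = 110.1396; S(4,2) = 56.6600; S(4,3) = 29.1481; S(4,4) = 14.9949
Terminal payoffs V(N, i) = max(S_T - K, 0):
  V(4,0) = 150.747013; V(4,1) = 46.789624; V(4,2) = 0.000000; V(4,3) = 0.000000; V(4,4) = 0.000000
Backward induction: V(k, i) = exp(-r*dt) * [p * V(k+1, i) + (1-p) * V(k+1, i+1)]; then take max(V_cont, immediate exercise) for American.
  V(3,0) = exp(-r*dt) * [p*150.747013 + (1-p)*46.789624] = 91.308625; exercise = 90.209645; V(3,0) = max -> 91.308625
  V(3,1) = exp(-r*dt) * [p*46.789624 + (1-p)*0.000000] = 20.402650; exercise = 15.646906; V(3,1) = max -> 20.402650
  V(3,2) = exp(-r*dt) * [p*0.000000 + (1-p)*0.000000] = 0.000000; exercise = 0.000000; V(3,2) = max -> 0.000000
  V(3,3) = exp(-r*dt) * [p*0.000000 + (1-p)*0.000000] = 0.000000; exercise = 0.000000; V(3,3) = max -> 0.000000
  V(2,0) = exp(-r*dt) * [p*91.308625 + (1-p)*20.402650] = 50.967313; exercise = 46.789624; V(2,0) = max -> 50.967313
  V(2,1) = exp(-r*dt) * [p*20.402650 + (1-p)*0.000000] = 8.896591; exercise = 0.000000; V(2,1) = max -> 8.896591
  V(2,2) = exp(-r*dt) * [p*0.000000 + (1-p)*0.000000] = 0.000000; exercise = 0.000000; V(2,2) = max -> 0.000000
  V(1,0) = exp(-r*dt) * [p*50.967313 + (1-p)*8.896591] = 27.087225; exercise = 15.646906; V(1,0) = max -> 27.087225
  V(1,1) = exp(-r*dt) * [p*8.896591 + (1-p)*0.000000] = 3.879365; exercise = 0.000000; V(1,1) = max -> 3.879365
  V(0,0) = exp(-r*dt) * [p*27.087225 + (1-p)*3.879365] = 13.931871; exercise = 0.000000; V(0,0) = max -> 13.931871

Answer: Price = V(0,0) = 13.9319


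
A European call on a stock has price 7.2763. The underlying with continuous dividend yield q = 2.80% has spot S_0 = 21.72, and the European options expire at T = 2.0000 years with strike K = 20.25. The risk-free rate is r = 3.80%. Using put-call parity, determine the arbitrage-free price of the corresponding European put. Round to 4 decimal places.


Answer: Put price = 5.5072

Derivation:
Put-call parity: C - P = S_0 * exp(-qT) - K * exp(-rT).
S_0 * exp(-qT) = 21.7200 * 0.94553914 = 20.53711003
K * exp(-rT) = 20.2500 * 0.92681621 = 18.76802818
P = C - S*exp(-qT) + K*exp(-rT)
P = 7.2763 - 20.53711003 + 18.76802818 = 5.5072


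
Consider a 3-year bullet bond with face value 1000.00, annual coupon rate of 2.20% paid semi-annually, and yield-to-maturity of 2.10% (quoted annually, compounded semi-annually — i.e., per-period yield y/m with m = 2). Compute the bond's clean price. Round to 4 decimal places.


Coupon per period c = face * coupon_rate / m = 11.000000
Periods per year m = 2; per-period yield y/m = 0.010500
Number of cashflows N = 6
Cashflows (t years, CF_t, discount factor 1/(1+y/m)^(m*t), PV):
  t = 0.5000: CF_t = 11.000000, DF = 0.989609, PV = 10.885700
  t = 1.0000: CF_t = 11.000000, DF = 0.979326, PV = 10.772588
  t = 1.5000: CF_t = 11.000000, DF = 0.969150, PV = 10.660651
  t = 2.0000: CF_t = 11.000000, DF = 0.959080, PV = 10.549877
  t = 2.5000: CF_t = 11.000000, DF = 0.949114, PV = 10.440255
  t = 3.0000: CF_t = 1011.000000, DF = 0.939252, PV = 949.583694
Price P = sum_t PV_t = 1002.892766

Answer: Price = 1002.8928


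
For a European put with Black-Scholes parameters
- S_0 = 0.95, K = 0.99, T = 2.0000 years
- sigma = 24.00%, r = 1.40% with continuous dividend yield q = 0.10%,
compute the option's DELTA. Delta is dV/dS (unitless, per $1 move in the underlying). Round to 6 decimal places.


Answer: Delta = -0.449443

Derivation:
d1 = 0.1247956302; d2 = -0.2146156248
phi(d1) = 0.3958477910; exp(-qT) = 0.9980019987; exp(-rT) = 0.9723883668
N(-d1) = 0.4503426735
Delta = -exp(-qT) * N(-d1) = -0.9980019987 * 0.4503426735 = -0.449443


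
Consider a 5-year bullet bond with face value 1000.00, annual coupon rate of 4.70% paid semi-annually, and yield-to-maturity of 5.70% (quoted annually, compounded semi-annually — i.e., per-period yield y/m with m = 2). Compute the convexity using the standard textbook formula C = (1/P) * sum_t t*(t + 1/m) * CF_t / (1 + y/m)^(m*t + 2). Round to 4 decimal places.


Coupon per period c = face * coupon_rate / m = 23.500000
Periods per year m = 2; per-period yield y/m = 0.028500
Number of cashflows N = 10
Cashflows (t years, CF_t, discount factor 1/(1+y/m)^(m*t), PV):
  t = 0.5000: CF_t = 23.500000, DF = 0.972290, PV = 22.848809
  t = 1.0000: CF_t = 23.500000, DF = 0.945347, PV = 22.215663
  t = 1.5000: CF_t = 23.500000, DF = 0.919152, PV = 21.600061
  t = 2.0000: CF_t = 23.500000, DF = 0.893682, PV = 21.001518
  t = 2.5000: CF_t = 23.500000, DF = 0.868917, PV = 20.419560
  t = 3.0000: CF_t = 23.500000, DF = 0.844840, PV = 19.853729
  t = 3.5000: CF_t = 23.500000, DF = 0.821429, PV = 19.303577
  t = 4.0000: CF_t = 23.500000, DF = 0.798667, PV = 18.768670
  t = 4.5000: CF_t = 23.500000, DF = 0.776536, PV = 18.248585
  t = 5.0000: CF_t = 1023.500000, DF = 0.755018, PV = 772.760450
Price P = sum_t PV_t = 957.020621
Convexity numerator sum_t t*(t + 1/m) * CF_t / (1+y/m)^(m*t + 2):
  t = 0.5000: term = 10.800030
  t = 1.0000: term = 31.502276
  t = 1.5000: term = 61.258680
  t = 2.0000: term = 99.268644
  t = 2.5000: term = 144.776827
  t = 3.0000: term = 197.071033
  t = 3.5000: term = 255.480192
  t = 4.0000: term = 319.372418
  t = 4.5000: term = 388.153158
  t = 5.0000: term = 20089.493550
Convexity = (1/P) * sum = 21597.176810 / 957.020621 = 22.567097

Answer: Convexity = 22.5671


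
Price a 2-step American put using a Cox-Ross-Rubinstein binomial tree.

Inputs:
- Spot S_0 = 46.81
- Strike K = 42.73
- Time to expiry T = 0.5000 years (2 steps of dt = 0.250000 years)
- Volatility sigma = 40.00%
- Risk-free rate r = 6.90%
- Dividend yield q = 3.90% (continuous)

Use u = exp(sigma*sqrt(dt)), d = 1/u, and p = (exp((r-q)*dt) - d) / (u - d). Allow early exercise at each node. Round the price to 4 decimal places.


dt = T/N = 0.250000
u = exp(sigma*sqrt(dt)) = 1.221403; d = 1/u = 0.818731
p = (exp((r-q)*dt) - d) / (u - d) = 0.468862
Discount per step: exp(-r*dt) = 0.982898
Stock lattice S(k, i) with i counting down-moves:
  k=0: S(0,0) = 46.8100
  k=1: S(1,0) = 57.1739; S(1,1) = 38.3248
  k=2: S(2,0) = 69.8323; S(2,1) = 46.8100; S(2,2) = 31.3777
Terminal payoffs V(N, i) = max(K - S_T, 0):
  V(2,0) = 0.000000; V(2,1) = 0.000000; V(2,2) = 11.352319
Backward induction: V(k, i) = exp(-r*dt) * [p * V(k+1, i) + (1-p) * V(k+1, i+1)]; then take max(V_cont, immediate exercise) for American.
  V(1,0) = exp(-r*dt) * [p*0.000000 + (1-p)*0.000000] = 0.000000; exercise = 0.000000; V(1,0) = max -> 0.000000
  V(1,1) = exp(-r*dt) * [p*0.000000 + (1-p)*11.352319] = 5.926533; exercise = 4.405213; V(1,1) = max -> 5.926533
  V(0,0) = exp(-r*dt) * [p*0.000000 + (1-p)*5.926533] = 3.093975; exercise = 0.000000; V(0,0) = max -> 3.093975

Answer: Price = V(0,0) = 3.0940


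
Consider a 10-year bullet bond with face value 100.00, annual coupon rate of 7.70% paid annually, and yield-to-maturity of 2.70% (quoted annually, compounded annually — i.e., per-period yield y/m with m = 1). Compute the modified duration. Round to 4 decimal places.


Coupon per period c = face * coupon_rate / m = 7.700000
Periods per year m = 1; per-period yield y/m = 0.027000
Number of cashflows N = 10
Cashflows (t years, CF_t, discount factor 1/(1+y/m)^(m*t), PV):
  t = 1.0000: CF_t = 7.700000, DF = 0.973710, PV = 7.497566
  t = 2.0000: CF_t = 7.700000, DF = 0.948111, PV = 7.300453
  t = 3.0000: CF_t = 7.700000, DF = 0.923185, PV = 7.108523
  t = 4.0000: CF_t = 7.700000, DF = 0.898914, PV = 6.921639
  t = 5.0000: CF_t = 7.700000, DF = 0.875282, PV = 6.739668
  t = 6.0000: CF_t = 7.700000, DF = 0.852270, PV = 6.562481
  t = 7.0000: CF_t = 7.700000, DF = 0.829864, PV = 6.389952
  t = 8.0000: CF_t = 7.700000, DF = 0.808047, PV = 6.221959
  t = 9.0000: CF_t = 7.700000, DF = 0.786803, PV = 6.058383
  t = 10.0000: CF_t = 107.700000, DF = 0.766118, PV = 82.510889
Price P = sum_t PV_t = 143.311515
First compute Macaulay numerator sum_t t * PV_t:
  t * PV_t at t = 1.0000: 7.497566
  t * PV_t at t = 2.0000: 14.600907
  t * PV_t at t = 3.0000: 21.325570
  t * PV_t at t = 4.0000: 27.686556
  t * PV_t at t = 5.0000: 33.698340
  t * PV_t at t = 6.0000: 39.374886
  t * PV_t at t = 7.0000: 44.729666
  t * PV_t at t = 8.0000: 49.775676
  t * PV_t at t = 9.0000: 54.525448
  t * PV_t at t = 10.0000: 825.108892
Macaulay duration D = 1118.323508 / 143.311515 = 7.803445
Modified duration = D / (1 + y/m) = 7.803445 / (1 + 0.027000) = 7.598291

Answer: Modified duration = 7.5983


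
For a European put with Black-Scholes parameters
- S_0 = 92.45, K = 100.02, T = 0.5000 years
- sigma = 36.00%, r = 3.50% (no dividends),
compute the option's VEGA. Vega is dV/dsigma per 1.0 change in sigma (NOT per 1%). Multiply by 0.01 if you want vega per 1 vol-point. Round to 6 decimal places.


Answer: Vega = 25.913261

Derivation:
d1 = -0.1131457595; d2 = -0.3677042007
phi(d1) = 0.3963968137; exp(-qT) = 1.0000000000; exp(-rT) = 0.9826522357
Vega = S * exp(-qT) * phi(d1) * sqrt(T) = 92.4500 * 1.0000000000 * 0.3963968137 * 0.7071067812 = 25.913261


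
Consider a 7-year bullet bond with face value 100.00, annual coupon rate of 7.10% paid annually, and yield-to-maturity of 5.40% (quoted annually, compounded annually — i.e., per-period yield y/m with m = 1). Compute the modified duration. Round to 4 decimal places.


Coupon per period c = face * coupon_rate / m = 7.100000
Periods per year m = 1; per-period yield y/m = 0.054000
Number of cashflows N = 7
Cashflows (t years, CF_t, discount factor 1/(1+y/m)^(m*t), PV):
  t = 1.0000: CF_t = 7.100000, DF = 0.948767, PV = 6.736243
  t = 2.0000: CF_t = 7.100000, DF = 0.900158, PV = 6.391122
  t = 3.0000: CF_t = 7.100000, DF = 0.854040, PV = 6.063683
  t = 4.0000: CF_t = 7.100000, DF = 0.810285, PV = 5.753020
  t = 5.0000: CF_t = 7.100000, DF = 0.768771, PV = 5.458274
  t = 6.0000: CF_t = 7.100000, DF = 0.729384, PV = 5.178628
  t = 7.0000: CF_t = 107.100000, DF = 0.692015, PV = 74.114843
Price P = sum_t PV_t = 109.695813
First compute Macaulay numerator sum_t t * PV_t:
  t * PV_t at t = 1.0000: 6.736243
  t * PV_t at t = 2.0000: 12.782245
  t * PV_t at t = 3.0000: 18.191050
  t * PV_t at t = 4.0000: 23.012081
  t * PV_t at t = 5.0000: 27.291368
  t * PV_t at t = 6.0000: 31.071766
  t * PV_t at t = 7.0000: 518.803903
Macaulay duration D = 637.888655 / 109.695813 = 5.815068
Modified duration = D / (1 + y/m) = 5.815068 / (1 + 0.054000) = 5.517143

Answer: Modified duration = 5.5171


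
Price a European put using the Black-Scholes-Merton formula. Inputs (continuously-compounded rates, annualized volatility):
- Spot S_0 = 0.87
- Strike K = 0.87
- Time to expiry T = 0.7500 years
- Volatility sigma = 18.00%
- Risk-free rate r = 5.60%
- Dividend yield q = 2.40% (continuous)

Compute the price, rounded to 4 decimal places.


Answer: Price = 0.0429

Derivation:
d1 = (ln(S/K) + (r - q + 0.5*sigma^2) * T) / (sigma * sqrt(T)) = 0.23190236
d2 = d1 - sigma * sqrt(T) = 0.07601779
exp(-rT) = 0.95886978; exp(-qT) = 0.98216103
P = K * exp(-rT) * N(-d2) - S_0 * exp(-qT) * N(-d1)
N(-d1) = 0.40830693; N(-d2) = 0.46970247
P = 0.8700 * 0.95886978 * 0.46970247 - 0.8700 * 0.98216103 * 0.40830693 = 0.0429


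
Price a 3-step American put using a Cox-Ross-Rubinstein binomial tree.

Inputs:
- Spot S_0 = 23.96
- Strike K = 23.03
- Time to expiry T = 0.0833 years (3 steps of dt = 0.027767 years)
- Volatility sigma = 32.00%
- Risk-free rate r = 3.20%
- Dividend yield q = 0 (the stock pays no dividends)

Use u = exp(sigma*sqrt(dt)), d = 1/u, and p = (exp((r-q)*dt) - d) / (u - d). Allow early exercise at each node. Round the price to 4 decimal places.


dt = T/N = 0.027767
u = exp(sigma*sqrt(dt)) = 1.054770; d = 1/u = 0.948074
p = (exp((r-q)*dt) - d) / (u - d) = 0.495004
Discount per step: exp(-r*dt) = 0.999112
Stock lattice S(k, i) with i counting down-moves:
  k=0: S(0,0) = 23.9600
  k=1: S(1,0) = 25.2723; S(1,1) = 22.7159
  k=2: S(2,0) = 26.6564; S(2,1) = 23.9600; S(2,2) = 21.5363
  k=3: S(3,0) = 28.1164; S(3,1) = 25.2723; S(3,2) = 22.7159; S(3,3) = 20.4180
Terminal payoffs V(N, i) = max(K - S_T, 0):
  V(3,0) = 0.000000; V(3,1) = 0.000000; V(3,2) = 0.314146; V(3,3) = 2.611981
Backward induction: V(k, i) = exp(-r*dt) * [p * V(k+1, i) + (1-p) * V(k+1, i+1)]; then take max(V_cont, immediate exercise) for American.
  V(2,0) = exp(-r*dt) * [p*0.000000 + (1-p)*0.000000] = 0.000000; exercise = 0.000000; V(2,0) = max -> 0.000000
  V(2,1) = exp(-r*dt) * [p*0.000000 + (1-p)*0.314146] = 0.158501; exercise = 0.000000; V(2,1) = max -> 0.158501
  V(2,2) = exp(-r*dt) * [p*0.314146 + (1-p)*2.611981] = 1.473234; exercise = 1.493688; V(2,2) = max -> 1.493688
  V(1,0) = exp(-r*dt) * [p*0.000000 + (1-p)*0.158501] = 0.079972; exercise = 0.000000; V(1,0) = max -> 0.079972
  V(1,1) = exp(-r*dt) * [p*0.158501 + (1-p)*1.493688] = 0.832026; exercise = 0.314146; V(1,1) = max -> 0.832026
  V(0,0) = exp(-r*dt) * [p*0.079972 + (1-p)*0.832026] = 0.459348; exercise = 0.000000; V(0,0) = max -> 0.459348

Answer: Price = V(0,0) = 0.4593


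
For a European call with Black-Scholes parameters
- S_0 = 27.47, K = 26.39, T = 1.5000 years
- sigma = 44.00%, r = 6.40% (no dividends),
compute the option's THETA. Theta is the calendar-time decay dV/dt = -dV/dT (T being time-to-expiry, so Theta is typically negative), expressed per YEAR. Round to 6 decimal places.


d1 = 0.5220184594; d2 = -0.0168692840
phi(d1) = 0.3481262181; exp(-qT) = 1.0000000000; exp(-rT) = 0.9084640161
Theta = -S*exp(-qT)*phi(d1)*sigma/(2*sqrt(T)) - r*K*exp(-rT)*N(d2) + q*S*exp(-qT)*N(d1)
N(d1) = 0.6991712609; N(d2) = 0.4932704485; sqrt(T) = 1.2247448714
Term 1 = -27.4700 * 1.0000000000 * 0.3481262181 * 0.4400 / (2 * 1.2247448714) = -1.7177993847
Term 2 = -0.0640 * 26.3900 * 0.9084640161 * 0.4932704485 = -0.7568541418
Term 3 = 0 (no dividend yield, q = 0)
Theta = -1.7177993847 + (-0.7568541418) + (0.0000000000) = -2.474654

Answer: Theta = -2.474654


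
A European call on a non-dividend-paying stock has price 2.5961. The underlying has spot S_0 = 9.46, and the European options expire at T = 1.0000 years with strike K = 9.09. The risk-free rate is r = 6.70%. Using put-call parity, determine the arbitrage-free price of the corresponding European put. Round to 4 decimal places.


Put-call parity: C - P = S_0 * exp(-qT) - K * exp(-rT).
S_0 * exp(-qT) = 9.4600 * 1.00000000 = 9.46000000
K * exp(-rT) = 9.0900 * 0.93519520 = 8.50092438
P = C - S*exp(-qT) + K*exp(-rT)
P = 2.5961 - 9.46000000 + 8.50092438 = 1.6370

Answer: Put price = 1.6370


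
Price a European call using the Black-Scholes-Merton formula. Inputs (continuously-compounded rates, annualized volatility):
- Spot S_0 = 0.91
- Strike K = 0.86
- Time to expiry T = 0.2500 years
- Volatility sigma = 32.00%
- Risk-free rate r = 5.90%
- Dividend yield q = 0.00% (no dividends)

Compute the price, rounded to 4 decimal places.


Answer: Price = 0.0928

Derivation:
d1 = (ln(S/K) + (r - q + 0.5*sigma^2) * T) / (sigma * sqrt(T)) = 0.52538881
d2 = d1 - sigma * sqrt(T) = 0.36538881
exp(-rT) = 0.98535825; exp(-qT) = 1.00000000
C = S_0 * exp(-qT) * N(d1) - K * exp(-rT) * N(d2)
N(d1) = 0.70034354; N(d2) = 0.64258941
C = 0.9100 * 1.00000000 * 0.70034354 - 0.8600 * 0.98535825 * 0.64258941 = 0.0928


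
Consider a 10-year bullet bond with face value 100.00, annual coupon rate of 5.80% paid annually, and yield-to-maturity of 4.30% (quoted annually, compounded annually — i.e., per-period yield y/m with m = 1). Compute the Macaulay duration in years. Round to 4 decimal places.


Answer: Macaulay duration = 7.9942 years

Derivation:
Coupon per period c = face * coupon_rate / m = 5.800000
Periods per year m = 1; per-period yield y/m = 0.043000
Number of cashflows N = 10
Cashflows (t years, CF_t, discount factor 1/(1+y/m)^(m*t), PV):
  t = 1.0000: CF_t = 5.800000, DF = 0.958773, PV = 5.560882
  t = 2.0000: CF_t = 5.800000, DF = 0.919245, PV = 5.331622
  t = 3.0000: CF_t = 5.800000, DF = 0.881347, PV = 5.111814
  t = 4.0000: CF_t = 5.800000, DF = 0.845012, PV = 4.901068
  t = 5.0000: CF_t = 5.800000, DF = 0.810174, PV = 4.699011
  t = 6.0000: CF_t = 5.800000, DF = 0.776773, PV = 4.505284
  t = 7.0000: CF_t = 5.800000, DF = 0.744749, PV = 4.319543
  t = 8.0000: CF_t = 5.800000, DF = 0.714045, PV = 4.141461
  t = 9.0000: CF_t = 5.800000, DF = 0.684607, PV = 3.970720
  t = 10.0000: CF_t = 105.800000, DF = 0.656382, PV = 69.445256
Price P = sum_t PV_t = 111.986661
Macaulay numerator sum_t t * PV_t:
  t * PV_t at t = 1.0000: 5.560882
  t * PV_t at t = 2.0000: 10.663245
  t * PV_t at t = 3.0000: 15.335443
  t * PV_t at t = 4.0000: 19.604273
  t * PV_t at t = 5.0000: 23.495054
  t * PV_t at t = 6.0000: 27.031702
  t * PV_t at t = 7.0000: 30.236803
  t * PV_t at t = 8.0000: 33.131684
  t * PV_t at t = 9.0000: 35.736476
  t * PV_t at t = 10.0000: 694.452560
Macaulay duration D = (sum_t t * PV_t) / P = 895.248124 / 111.986661 = 7.994239


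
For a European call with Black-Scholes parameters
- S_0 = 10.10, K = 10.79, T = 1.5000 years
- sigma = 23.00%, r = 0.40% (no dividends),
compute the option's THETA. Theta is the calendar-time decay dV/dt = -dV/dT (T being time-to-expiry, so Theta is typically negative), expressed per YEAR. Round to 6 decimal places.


d1 = -0.0724529084; d2 = -0.3541442288
phi(d1) = 0.3978965448; exp(-qT) = 1.0000000000; exp(-rT) = 0.9940179641
Theta = -S*exp(-qT)*phi(d1)*sigma/(2*sqrt(T)) - r*K*exp(-rT)*N(d2) + q*S*exp(-qT)*N(d1)
N(d1) = 0.4711207403; N(d2) = 0.3616153987; sqrt(T) = 1.2247448714
Term 1 = -10.1000 * 1.0000000000 * 0.3978965448 * 0.2300 / (2 * 1.2247448714) = -0.3773494771
Term 2 = -0.0040 * 10.7900 * 0.9940179641 * 0.3616153987 = -0.0155139571
Term 3 = 0 (no dividend yield, q = 0)
Theta = -0.3773494771 + (-0.0155139571) + (0.0000000000) = -0.392863

Answer: Theta = -0.392863


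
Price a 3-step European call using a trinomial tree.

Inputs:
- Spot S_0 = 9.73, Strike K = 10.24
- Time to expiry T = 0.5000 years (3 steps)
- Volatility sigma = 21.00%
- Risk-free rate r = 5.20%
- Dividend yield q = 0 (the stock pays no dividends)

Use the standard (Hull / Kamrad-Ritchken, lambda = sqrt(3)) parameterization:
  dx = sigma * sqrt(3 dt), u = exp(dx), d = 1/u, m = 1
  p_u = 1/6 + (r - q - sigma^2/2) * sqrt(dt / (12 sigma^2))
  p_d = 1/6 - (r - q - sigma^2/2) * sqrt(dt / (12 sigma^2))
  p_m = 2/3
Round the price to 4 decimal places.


dt = T/N = 0.166667; dx = sigma*sqrt(3*dt) = 0.148492
u = exp(dx) = 1.160084; d = 1/u = 0.862007
p_u = 0.183474, p_m = 0.666667, p_d = 0.149859
Discount per step: exp(-r*dt) = 0.991371
Stock lattice S(k, j) with j the centered position index:
  k=0: S(0,+0) = 9.7300
  k=1: S(1,-1) = 8.3873; S(1,+0) = 9.7300; S(1,+1) = 11.2876
  k=2: S(2,-2) = 7.2299; S(2,-1) = 8.3873; S(2,+0) = 9.7300; S(2,+1) = 11.2876; S(2,+2) = 13.0946
  k=3: S(3,-3) = 6.2322; S(3,-2) = 7.2299; S(3,-1) = 8.3873; S(3,+0) = 9.7300; S(3,+1) = 11.2876; S(3,+2) = 13.0946; S(3,+3) = 15.1908
Terminal payoffs V(N, j) = max(S_T - K, 0):
  V(3,-3) = 0.000000; V(3,-2) = 0.000000; V(3,-1) = 0.000000; V(3,+0) = 0.000000; V(3,+1) = 1.047617; V(3,+2) = 2.854584; V(3,+3) = 4.950818
Backward induction: V(k, j) = exp(-r*dt) * [p_u * V(k+1, j+1) + p_m * V(k+1, j) + p_d * V(k+1, j-1)]
  V(2,-2) = exp(-r*dt) * [p_u*0.000000 + p_m*0.000000 + p_d*0.000000] = 0.000000
  V(2,-1) = exp(-r*dt) * [p_u*0.000000 + p_m*0.000000 + p_d*0.000000] = 0.000000
  V(2,+0) = exp(-r*dt) * [p_u*1.047617 + p_m*0.000000 + p_d*0.000000] = 0.190552
  V(2,+1) = exp(-r*dt) * [p_u*2.854584 + p_m*1.047617 + p_d*0.000000] = 1.211609
  V(2,+2) = exp(-r*dt) * [p_u*4.950818 + p_m*2.854584 + p_d*1.047617] = 2.942785
  V(1,-1) = exp(-r*dt) * [p_u*0.190552 + p_m*0.000000 + p_d*0.000000] = 0.034660
  V(1,+0) = exp(-r*dt) * [p_u*1.211609 + p_m*0.190552 + p_d*0.000000] = 0.346320
  V(1,+1) = exp(-r*dt) * [p_u*2.942785 + p_m*1.211609 + p_d*0.190552] = 1.364345
  V(0,+0) = exp(-r*dt) * [p_u*1.364345 + p_m*0.346320 + p_d*0.034660] = 0.482199

Answer: Price = V(0,0) = 0.4822


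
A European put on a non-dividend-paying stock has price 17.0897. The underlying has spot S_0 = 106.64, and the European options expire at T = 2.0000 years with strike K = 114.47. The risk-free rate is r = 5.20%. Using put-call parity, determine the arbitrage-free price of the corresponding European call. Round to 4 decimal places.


Put-call parity: C - P = S_0 * exp(-qT) - K * exp(-rT).
S_0 * exp(-qT) = 106.6400 * 1.00000000 = 106.64000000
K * exp(-rT) = 114.4700 * 0.90122530 = 103.16325980
C = P + S*exp(-qT) - K*exp(-rT)
C = 17.0897 + 106.64000000 - 103.16325980 = 20.5664

Answer: Call price = 20.5664


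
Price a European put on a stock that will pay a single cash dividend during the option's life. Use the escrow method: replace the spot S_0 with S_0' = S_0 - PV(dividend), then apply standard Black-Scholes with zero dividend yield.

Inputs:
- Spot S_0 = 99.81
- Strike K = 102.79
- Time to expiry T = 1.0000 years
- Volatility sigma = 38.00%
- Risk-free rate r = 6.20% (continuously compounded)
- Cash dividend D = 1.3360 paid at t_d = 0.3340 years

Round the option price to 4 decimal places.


PV(D) = D * exp(-r * t_d) = 1.3360 * 0.97950494 = 1.30861860
S_0' = S_0 - PV(D) = 99.8100 - 1.30861860 = 98.50138140
d1 = (ln(S_0'/K) + (r + sigma^2/2)*T) / (sigma*sqrt(T)) = 0.24100658
d2 = d1 - sigma*sqrt(T) = -0.13899342
exp(-rT) = 0.93988289
N(-d1) = 0.40477501; N(-d2) = 0.55527233
P = K * exp(-rT) * N(-d2) - S_0' * N(-d1) = 102.7900 * 0.93988289 * 0.55527233 - 98.50138140 * 0.40477501 = 13.7743

Answer: Price = 13.7743


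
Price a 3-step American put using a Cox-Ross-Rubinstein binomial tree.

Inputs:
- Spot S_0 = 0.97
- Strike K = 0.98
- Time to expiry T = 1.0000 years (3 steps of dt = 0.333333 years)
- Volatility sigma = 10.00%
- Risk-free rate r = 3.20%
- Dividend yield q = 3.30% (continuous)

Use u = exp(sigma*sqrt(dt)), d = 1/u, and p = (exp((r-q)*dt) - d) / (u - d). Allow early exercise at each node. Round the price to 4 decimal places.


dt = T/N = 0.333333
u = exp(sigma*sqrt(dt)) = 1.059434; d = 1/u = 0.943900
p = (exp((r-q)*dt) - d) / (u - d) = 0.482686
Discount per step: exp(-r*dt) = 0.989390
Stock lattice S(k, i) with i counting down-moves:
  k=0: S(0,0) = 0.9700
  k=1: S(1,0) = 1.0277; S(1,1) = 0.9156
  k=2: S(2,0) = 1.0887; S(2,1) = 0.9700; S(2,2) = 0.8642
  k=3: S(3,0) = 1.1534; S(3,1) = 1.0277; S(3,2) = 0.9156; S(3,3) = 0.8157
Terminal payoffs V(N, i) = max(K - S_T, 0):
  V(3,0) = 0.000000; V(3,1) = 0.000000; V(3,2) = 0.064417; V(3,3) = 0.164264
Backward induction: V(k, i) = exp(-r*dt) * [p * V(k+1, i) + (1-p) * V(k+1, i+1)]; then take max(V_cont, immediate exercise) for American.
  V(2,0) = exp(-r*dt) * [p*0.000000 + (1-p)*0.000000] = 0.000000; exercise = 0.000000; V(2,0) = max -> 0.000000
  V(2,1) = exp(-r*dt) * [p*0.000000 + (1-p)*0.064417] = 0.032970; exercise = 0.010000; V(2,1) = max -> 0.032970
  V(2,2) = exp(-r*dt) * [p*0.064417 + (1-p)*0.164264] = 0.114838; exercise = 0.115781; V(2,2) = max -> 0.115781
  V(1,0) = exp(-r*dt) * [p*0.000000 + (1-p)*0.032970] = 0.016875; exercise = 0.000000; V(1,0) = max -> 0.016875
  V(1,1) = exp(-r*dt) * [p*0.032970 + (1-p)*0.115781] = 0.075005; exercise = 0.064417; V(1,1) = max -> 0.075005
  V(0,0) = exp(-r*dt) * [p*0.016875 + (1-p)*0.075005] = 0.046449; exercise = 0.010000; V(0,0) = max -> 0.046449

Answer: Price = V(0,0) = 0.0464


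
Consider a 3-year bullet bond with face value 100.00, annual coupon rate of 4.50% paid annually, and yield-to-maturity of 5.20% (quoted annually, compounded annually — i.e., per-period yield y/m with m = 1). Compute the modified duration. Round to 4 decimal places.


Answer: Modified duration = 2.7294

Derivation:
Coupon per period c = face * coupon_rate / m = 4.500000
Periods per year m = 1; per-period yield y/m = 0.052000
Number of cashflows N = 3
Cashflows (t years, CF_t, discount factor 1/(1+y/m)^(m*t), PV):
  t = 1.0000: CF_t = 4.500000, DF = 0.950570, PV = 4.277567
  t = 2.0000: CF_t = 4.500000, DF = 0.903584, PV = 4.066128
  t = 3.0000: CF_t = 104.500000, DF = 0.858920, PV = 89.757153
Price P = sum_t PV_t = 98.100848
First compute Macaulay numerator sum_t t * PV_t:
  t * PV_t at t = 1.0000: 4.277567
  t * PV_t at t = 2.0000: 8.132256
  t * PV_t at t = 3.0000: 269.271460
Macaulay duration D = 281.681283 / 98.100848 = 2.871344
Modified duration = D / (1 + y/m) = 2.871344 / (1 + 0.052000) = 2.729414


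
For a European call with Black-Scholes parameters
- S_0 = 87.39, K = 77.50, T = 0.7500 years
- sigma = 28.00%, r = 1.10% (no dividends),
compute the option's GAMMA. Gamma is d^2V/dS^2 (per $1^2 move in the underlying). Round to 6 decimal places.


Answer: Gamma = 0.015235

Derivation:
d1 = 0.6505620909; d2 = 0.4080749778
phi(d1) = 0.3228543293; exp(-qT) = 1.0000000000; exp(-rT) = 0.9917839379
Gamma = exp(-qT) * phi(d1) / (S * sigma * sqrt(T)) = 1.0000000000 * 0.3228543293 / (87.3900 * 0.2800 * 0.8660254038) = 0.015235


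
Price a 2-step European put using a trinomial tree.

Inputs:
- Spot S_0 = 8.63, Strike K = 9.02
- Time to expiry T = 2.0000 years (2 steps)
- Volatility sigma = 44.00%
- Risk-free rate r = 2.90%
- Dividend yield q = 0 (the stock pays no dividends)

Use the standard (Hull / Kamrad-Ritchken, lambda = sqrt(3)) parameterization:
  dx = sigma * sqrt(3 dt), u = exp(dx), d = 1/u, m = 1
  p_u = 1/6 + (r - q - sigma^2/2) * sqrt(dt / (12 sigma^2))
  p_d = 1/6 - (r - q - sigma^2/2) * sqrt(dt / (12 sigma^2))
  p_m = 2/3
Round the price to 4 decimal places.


dt = T/N = 1.000000; dx = sigma*sqrt(3*dt) = 0.762102
u = exp(dx) = 2.142776; d = 1/u = 0.466684
p_u = 0.122184, p_m = 0.666667, p_d = 0.211149
Discount per step: exp(-r*dt) = 0.971416
Stock lattice S(k, j) with j the centered position index:
  k=0: S(0,+0) = 8.6300
  k=1: S(1,-1) = 4.0275; S(1,+0) = 8.6300; S(1,+1) = 18.4922
  k=2: S(2,-2) = 1.8796; S(2,-1) = 4.0275; S(2,+0) = 8.6300; S(2,+1) = 18.4922; S(2,+2) = 39.6246
Terminal payoffs V(N, j) = max(K - S_T, 0):
  V(2,-2) = 7.140436; V(2,-1) = 4.992515; V(2,+0) = 0.390000; V(2,+1) = 0.000000; V(2,+2) = 0.000000
Backward induction: V(k, j) = exp(-r*dt) * [p_u * V(k+1, j+1) + p_m * V(k+1, j) + p_d * V(k+1, j-1)]
  V(1,-1) = exp(-r*dt) * [p_u*0.390000 + p_m*4.992515 + p_d*7.140436] = 4.744097
  V(1,+0) = exp(-r*dt) * [p_u*0.000000 + p_m*0.390000 + p_d*4.992515] = 1.276600
  V(1,+1) = exp(-r*dt) * [p_u*0.000000 + p_m*0.000000 + p_d*0.390000] = 0.079994
  V(0,+0) = exp(-r*dt) * [p_u*0.079994 + p_m*1.276600 + p_d*4.744097] = 1.809314

Answer: Price = V(0,0) = 1.8093
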